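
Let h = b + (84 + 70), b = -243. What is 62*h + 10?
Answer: -5508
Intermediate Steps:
h = -89 (h = -243 + (84 + 70) = -243 + 154 = -89)
62*h + 10 = 62*(-89) + 10 = -5518 + 10 = -5508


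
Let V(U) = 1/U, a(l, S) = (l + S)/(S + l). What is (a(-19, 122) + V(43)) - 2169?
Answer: -93223/43 ≈ -2168.0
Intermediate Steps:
a(l, S) = 1 (a(l, S) = (S + l)/(S + l) = 1)
(a(-19, 122) + V(43)) - 2169 = (1 + 1/43) - 2169 = 44/43 - 2169 = -93223/43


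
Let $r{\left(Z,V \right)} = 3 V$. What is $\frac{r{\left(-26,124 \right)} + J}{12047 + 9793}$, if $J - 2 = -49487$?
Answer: $- \frac{16371}{7280} \approx -2.2488$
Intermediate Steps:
$J = -49485$ ($J = 2 - 49487 = -49485$)
$\frac{r{\left(-26,124 \right)} + J}{12047 + 9793} = \frac{3 \cdot 124 - 49485}{12047 + 9793} = \frac{372 - 49485}{21840} = \left(-49113\right) \frac{1}{21840} = - \frac{16371}{7280}$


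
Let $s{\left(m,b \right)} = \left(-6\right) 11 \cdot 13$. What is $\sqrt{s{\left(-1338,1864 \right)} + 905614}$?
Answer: $2 \sqrt{226189} \approx 951.19$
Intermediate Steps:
$s{\left(m,b \right)} = -858$ ($s{\left(m,b \right)} = \left(-66\right) 13 = -858$)
$\sqrt{s{\left(-1338,1864 \right)} + 905614} = \sqrt{-858 + 905614} = \sqrt{904756} = 2 \sqrt{226189}$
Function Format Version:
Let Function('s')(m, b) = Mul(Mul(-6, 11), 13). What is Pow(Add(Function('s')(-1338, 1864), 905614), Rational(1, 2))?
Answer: Mul(2, Pow(226189, Rational(1, 2))) ≈ 951.19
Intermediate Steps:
Function('s')(m, b) = -858 (Function('s')(m, b) = Mul(-66, 13) = -858)
Pow(Add(Function('s')(-1338, 1864), 905614), Rational(1, 2)) = Pow(Add(-858, 905614), Rational(1, 2)) = Pow(904756, Rational(1, 2)) = Mul(2, Pow(226189, Rational(1, 2)))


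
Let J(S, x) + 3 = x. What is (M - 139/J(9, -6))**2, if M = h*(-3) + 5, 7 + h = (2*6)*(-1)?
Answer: 485809/81 ≈ 5997.6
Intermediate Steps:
J(S, x) = -3 + x
h = -19 (h = -7 + (2*6)*(-1) = -7 + 12*(-1) = -7 - 12 = -19)
M = 62 (M = -19*(-3) + 5 = 57 + 5 = 62)
(M - 139/J(9, -6))**2 = (62 - 139/(-3 - 6))**2 = (62 - 139/(-9))**2 = (62 - 139*(-1/9))**2 = (62 + 139/9)**2 = (697/9)**2 = 485809/81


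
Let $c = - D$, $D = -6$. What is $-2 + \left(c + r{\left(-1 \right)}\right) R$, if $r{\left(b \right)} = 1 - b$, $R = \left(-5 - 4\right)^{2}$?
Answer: $646$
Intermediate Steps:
$c = 6$ ($c = \left(-1\right) \left(-6\right) = 6$)
$R = 81$ ($R = \left(-9\right)^{2} = 81$)
$-2 + \left(c + r{\left(-1 \right)}\right) R = -2 + \left(6 + \left(1 - -1\right)\right) 81 = -2 + \left(6 + \left(1 + 1\right)\right) 81 = -2 + \left(6 + 2\right) 81 = -2 + 8 \cdot 81 = -2 + 648 = 646$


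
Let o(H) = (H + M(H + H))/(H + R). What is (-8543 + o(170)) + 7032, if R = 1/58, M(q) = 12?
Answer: -14889415/9861 ≈ -1509.9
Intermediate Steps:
R = 1/58 ≈ 0.017241
o(H) = (12 + H)/(1/58 + H) (o(H) = (H + 12)/(H + 1/58) = (12 + H)/(1/58 + H))
(-8543 + o(170)) + 7032 = (-8543 + 58*(12 + 170)/(1 + 58*170)) + 7032 = (-8543 + 58*182/(1 + 9860)) + 7032 = (-8543 + 58*182/9861) + 7032 = (-8543 + 58*(1/9861)*182) + 7032 = (-8543 + 10556/9861) + 7032 = -84231967/9861 + 7032 = -14889415/9861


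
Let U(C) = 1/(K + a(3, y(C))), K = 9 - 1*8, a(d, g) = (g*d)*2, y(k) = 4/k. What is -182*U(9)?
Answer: -546/11 ≈ -49.636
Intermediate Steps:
a(d, g) = 2*d*g (a(d, g) = (d*g)*2 = 2*d*g)
K = 1 (K = 9 - 8 = 1)
U(C) = 1/(1 + 24/C) (U(C) = 1/(1 + 2*3*(4/C)) = 1/(1 + 24/C))
-182*U(9) = -1638/(24 + 9) = -1638/33 = -182*3/11 = -546/11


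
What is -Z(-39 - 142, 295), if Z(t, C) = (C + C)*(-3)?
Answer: 1770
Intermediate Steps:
Z(t, C) = -6*C (Z(t, C) = (2*C)*(-3) = -6*C)
-Z(-39 - 142, 295) = -(-6)*295 = -1*(-1770) = 1770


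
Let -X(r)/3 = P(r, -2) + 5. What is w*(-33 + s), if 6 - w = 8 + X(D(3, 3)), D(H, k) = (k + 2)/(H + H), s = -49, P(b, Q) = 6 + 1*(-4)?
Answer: -1558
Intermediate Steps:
P(b, Q) = 2 (P(b, Q) = 6 - 4 = 2)
D(H, k) = (2 + k)/(2*H) (D(H, k) = (2 + k)/((2*H)) = (2 + k)*(1/(2*H)) = (2 + k)/(2*H))
X(r) = -21 (X(r) = -3*(2 + 5) = -3*7 = -21)
w = 19 (w = 6 - (8 - 21) = 6 - 1*(-13) = 6 + 13 = 19)
w*(-33 + s) = 19*(-33 - 49) = 19*(-82) = -1558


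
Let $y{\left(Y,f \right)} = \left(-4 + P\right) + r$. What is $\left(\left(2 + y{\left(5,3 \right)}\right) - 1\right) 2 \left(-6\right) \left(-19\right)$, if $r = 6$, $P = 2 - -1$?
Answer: $1368$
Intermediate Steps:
$P = 3$ ($P = 2 + 1 = 3$)
$y{\left(Y,f \right)} = 5$ ($y{\left(Y,f \right)} = \left(-4 + 3\right) + 6 = -1 + 6 = 5$)
$\left(\left(2 + y{\left(5,3 \right)}\right) - 1\right) 2 \left(-6\right) \left(-19\right) = \left(\left(2 + 5\right) - 1\right) 2 \left(-6\right) \left(-19\right) = \left(7 - 1\right) \left(-12\right) \left(-19\right) = 6 \left(-12\right) \left(-19\right) = \left(-72\right) \left(-19\right) = 1368$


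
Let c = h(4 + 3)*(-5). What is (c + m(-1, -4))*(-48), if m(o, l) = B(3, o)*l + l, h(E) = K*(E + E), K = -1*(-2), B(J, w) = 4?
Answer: 7680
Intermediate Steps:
K = 2
h(E) = 4*E (h(E) = 2*(E + E) = 2*(2*E) = 4*E)
m(o, l) = 5*l (m(o, l) = 4*l + l = 5*l)
c = -140 (c = (4*(4 + 3))*(-5) = (4*7)*(-5) = 28*(-5) = -140)
(c + m(-1, -4))*(-48) = (-140 + 5*(-4))*(-48) = (-140 - 20)*(-48) = -160*(-48) = 7680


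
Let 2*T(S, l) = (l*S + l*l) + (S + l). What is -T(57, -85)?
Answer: -1176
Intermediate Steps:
T(S, l) = S/2 + l/2 + l**2/2 + S*l/2 (T(S, l) = ((l*S + l*l) + (S + l))/2 = ((S*l + l**2) + (S + l))/2 = ((l**2 + S*l) + (S + l))/2 = (S + l + l**2 + S*l)/2 = S/2 + l/2 + l**2/2 + S*l/2)
-T(57, -85) = -((1/2)*57 + (1/2)*(-85) + (1/2)*(-85)**2 + (1/2)*57*(-85)) = -(57/2 - 85/2 + (1/2)*7225 - 4845/2) = -(57/2 - 85/2 + 7225/2 - 4845/2) = -1*1176 = -1176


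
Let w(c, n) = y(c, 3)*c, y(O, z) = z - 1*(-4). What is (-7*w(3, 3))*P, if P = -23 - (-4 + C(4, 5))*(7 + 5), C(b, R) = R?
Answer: 5145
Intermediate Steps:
y(O, z) = 4 + z (y(O, z) = z + 4 = 4 + z)
w(c, n) = 7*c (w(c, n) = (4 + 3)*c = 7*c)
P = -35 (P = -23 - (-4 + 5)*(7 + 5) = -23 - 12 = -35)
(-7*w(3, 3))*P = -49*3*(-35) = -7*21*(-35) = -147*(-35) = 5145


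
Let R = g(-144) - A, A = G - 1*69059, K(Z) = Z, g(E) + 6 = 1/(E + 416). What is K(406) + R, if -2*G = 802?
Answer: 19001921/272 ≈ 69860.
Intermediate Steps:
G = -401 (G = -1/2*802 = -401)
g(E) = -6 + 1/(416 + E) (g(E) = -6 + 1/(E + 416) = -6 + 1/(416 + E))
A = -69460 (A = -401 - 1*69059 = -401 - 69059 = -69460)
R = 18891489/272 (R = (-2495 - 6*(-144))/(416 - 144) - 1*(-69460) = (-2495 + 864)/272 + 69460 = (1/272)*(-1631) + 69460 = -1631/272 + 69460 = 18891489/272 ≈ 69454.)
K(406) + R = 406 + 18891489/272 = 19001921/272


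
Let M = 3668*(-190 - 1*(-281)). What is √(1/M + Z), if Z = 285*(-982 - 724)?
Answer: I*√276381681104737/23842 ≈ 697.29*I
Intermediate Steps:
M = 333788 (M = 3668*(-190 + 281) = 3668*91 = 333788)
Z = -486210 (Z = 285*(-1706) = -486210)
√(1/M + Z) = √(1/333788 - 486210) = √(-162291063479/333788) = I*√276381681104737/23842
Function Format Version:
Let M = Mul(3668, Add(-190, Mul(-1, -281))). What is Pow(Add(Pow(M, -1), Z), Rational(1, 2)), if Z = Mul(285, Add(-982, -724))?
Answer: Mul(Rational(1, 23842), I, Pow(276381681104737, Rational(1, 2))) ≈ Mul(697.29, I)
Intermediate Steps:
M = 333788 (M = Mul(3668, Add(-190, 281)) = Mul(3668, 91) = 333788)
Z = -486210 (Z = Mul(285, -1706) = -486210)
Pow(Add(Pow(M, -1), Z), Rational(1, 2)) = Pow(Add(Pow(333788, -1), -486210), Rational(1, 2)) = Pow(Add(Rational(1, 333788), -486210), Rational(1, 2)) = Pow(Rational(-162291063479, 333788), Rational(1, 2)) = Mul(Rational(1, 23842), I, Pow(276381681104737, Rational(1, 2)))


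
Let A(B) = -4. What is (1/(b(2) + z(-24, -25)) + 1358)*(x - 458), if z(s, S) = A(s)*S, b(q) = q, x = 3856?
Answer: 235340383/51 ≈ 4.6145e+6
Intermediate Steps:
z(s, S) = -4*S
(1/(b(2) + z(-24, -25)) + 1358)*(x - 458) = (1/(2 - 4*(-25)) + 1358)*(3856 - 458) = (1/(2 + 100) + 1358)*3398 = (1/102 + 1358)*3398 = (138517/102)*3398 = 235340383/51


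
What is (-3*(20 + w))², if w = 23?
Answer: 16641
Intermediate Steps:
(-3*(20 + w))² = (-3*(20 + 23))² = (-3*43)² = (-129)² = 16641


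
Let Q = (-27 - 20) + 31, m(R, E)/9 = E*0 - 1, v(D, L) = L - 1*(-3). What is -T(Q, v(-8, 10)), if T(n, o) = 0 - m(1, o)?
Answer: -9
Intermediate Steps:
v(D, L) = 3 + L (v(D, L) = L + 3 = 3 + L)
m(R, E) = -9 (m(R, E) = 9*(E*0 - 1) = 9*(0 - 1) = 9*(-1) = -9)
Q = -16 (Q = -47 + 31 = -16)
T(n, o) = 9 (T(n, o) = 0 - 1*(-9) = 0 + 9 = 9)
-T(Q, v(-8, 10)) = -1*9 = -9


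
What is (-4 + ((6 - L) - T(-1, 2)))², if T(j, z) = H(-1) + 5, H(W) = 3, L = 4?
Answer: 100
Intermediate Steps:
T(j, z) = 8 (T(j, z) = 3 + 5 = 8)
(-4 + ((6 - L) - T(-1, 2)))² = (-4 + ((6 - 1*4) - 1*8))² = (-4 + ((6 - 4) - 8))² = (-4 + (2 - 8))² = (-4 - 6)² = (-10)² = 100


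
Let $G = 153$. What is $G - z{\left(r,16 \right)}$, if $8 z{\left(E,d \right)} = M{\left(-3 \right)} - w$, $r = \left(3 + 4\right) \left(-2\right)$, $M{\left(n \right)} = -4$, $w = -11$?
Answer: $\frac{1217}{8} \approx 152.13$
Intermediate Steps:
$r = -14$ ($r = 7 \left(-2\right) = -14$)
$z{\left(E,d \right)} = \frac{7}{8}$ ($z{\left(E,d \right)} = \frac{-4 - -11}{8} = \frac{-4 + 11}{8} = \frac{1}{8} \cdot 7 = \frac{7}{8}$)
$G - z{\left(r,16 \right)} = 153 - \frac{7}{8} = \frac{1217}{8}$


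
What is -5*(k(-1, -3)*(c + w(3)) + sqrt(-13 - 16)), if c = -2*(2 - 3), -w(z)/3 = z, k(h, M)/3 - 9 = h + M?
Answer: 525 - 5*I*sqrt(29) ≈ 525.0 - 26.926*I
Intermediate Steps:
k(h, M) = 27 + 3*M + 3*h (k(h, M) = 27 + 3*(h + M) = 27 + 3*(M + h) = 27 + (3*M + 3*h) = 27 + 3*M + 3*h)
w(z) = -3*z
c = 2 (c = -2*(-1) = 2)
-5*(k(-1, -3)*(c + w(3)) + sqrt(-13 - 16)) = -5*((27 + 3*(-3) + 3*(-1))*(2 - 3*3) + sqrt(-13 - 16)) = -5*((27 - 9 - 3)*(2 - 9) + sqrt(-29)) = -5*(15*(-7) + I*sqrt(29)) = -5*(-105 + I*sqrt(29)) = 525 - 5*I*sqrt(29)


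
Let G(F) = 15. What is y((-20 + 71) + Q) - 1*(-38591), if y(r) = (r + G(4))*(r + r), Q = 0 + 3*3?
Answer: 47591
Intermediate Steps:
Q = 9 (Q = 0 + 9 = 9)
y(r) = 2*r*(15 + r) (y(r) = (r + 15)*(r + r) = (15 + r)*(2*r) = 2*r*(15 + r))
y((-20 + 71) + Q) - 1*(-38591) = 2*((-20 + 71) + 9)*(15 + ((-20 + 71) + 9)) - 1*(-38591) = 2*(51 + 9)*(15 + (51 + 9)) + 38591 = 2*60*(15 + 60) + 38591 = 2*60*75 + 38591 = 9000 + 38591 = 47591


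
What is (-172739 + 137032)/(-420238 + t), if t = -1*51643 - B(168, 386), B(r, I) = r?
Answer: 35707/472049 ≈ 0.075643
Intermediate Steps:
t = -51811 (t = -1*51643 - 1*168 = -51643 - 168 = -51811)
(-172739 + 137032)/(-420238 + t) = (-172739 + 137032)/(-420238 - 51811) = -35707/(-472049) = -35707*(-1/472049) = 35707/472049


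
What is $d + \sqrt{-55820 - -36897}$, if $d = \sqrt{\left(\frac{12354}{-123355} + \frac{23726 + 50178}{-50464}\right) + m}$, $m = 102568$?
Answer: $\frac{\sqrt{15525377016933556529330}}{389061670} + i \sqrt{18923} \approx 320.26 + 137.56 i$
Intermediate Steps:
$d = \frac{\sqrt{15525377016933556529330}}{389061670}$ ($d = \sqrt{\left(\frac{12354}{-123355} + \frac{23726 + 50178}{-50464}\right) + 102568} = \sqrt{\left(12354 \left(- \frac{1}{123355}\right) + 73904 \left(- \frac{1}{50464}\right)\right) + 102568} = \sqrt{\left(- \frac{12354}{123355} - \frac{4619}{3154}\right) + 102568} = \sqrt{- \frac{608741261}{389061670} + 102568} = \sqrt{\frac{39904668627299}{389061670}} = \frac{\sqrt{15525377016933556529330}}{389061670} \approx 320.26$)
$d + \sqrt{-55820 - -36897} = \frac{\sqrt{15525377016933556529330}}{389061670} + \sqrt{-55820 - -36897} = \frac{\sqrt{15525377016933556529330}}{389061670} + \sqrt{-55820 + \left(36972 - 75\right)} = \frac{\sqrt{15525377016933556529330}}{389061670} + \sqrt{-55820 + 36897} = \frac{\sqrt{15525377016933556529330}}{389061670} + \sqrt{-18923} = \frac{\sqrt{15525377016933556529330}}{389061670} + i \sqrt{18923}$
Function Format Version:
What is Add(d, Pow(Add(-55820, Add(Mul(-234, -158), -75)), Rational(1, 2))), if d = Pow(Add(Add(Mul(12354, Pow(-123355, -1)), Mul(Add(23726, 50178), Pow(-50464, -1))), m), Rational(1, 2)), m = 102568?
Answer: Add(Mul(Rational(1, 389061670), Pow(15525377016933556529330, Rational(1, 2))), Mul(I, Pow(18923, Rational(1, 2)))) ≈ Add(320.26, Mul(137.56, I))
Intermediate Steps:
d = Mul(Rational(1, 389061670), Pow(15525377016933556529330, Rational(1, 2))) (d = Pow(Add(Add(Mul(12354, Pow(-123355, -1)), Mul(Add(23726, 50178), Pow(-50464, -1))), 102568), Rational(1, 2)) = Pow(Add(Add(Mul(12354, Rational(-1, 123355)), Mul(73904, Rational(-1, 50464))), 102568), Rational(1, 2)) = Pow(Add(Add(Rational(-12354, 123355), Rational(-4619, 3154)), 102568), Rational(1, 2)) = Pow(Add(Rational(-608741261, 389061670), 102568), Rational(1, 2)) = Pow(Rational(39904668627299, 389061670), Rational(1, 2)) = Mul(Rational(1, 389061670), Pow(15525377016933556529330, Rational(1, 2))) ≈ 320.26)
Add(d, Pow(Add(-55820, Add(Mul(-234, -158), -75)), Rational(1, 2))) = Add(Mul(Rational(1, 389061670), Pow(15525377016933556529330, Rational(1, 2))), Pow(Add(-55820, Add(Mul(-234, -158), -75)), Rational(1, 2))) = Add(Mul(Rational(1, 389061670), Pow(15525377016933556529330, Rational(1, 2))), Pow(Add(-55820, Add(36972, -75)), Rational(1, 2))) = Add(Mul(Rational(1, 389061670), Pow(15525377016933556529330, Rational(1, 2))), Pow(Add(-55820, 36897), Rational(1, 2))) = Add(Mul(Rational(1, 389061670), Pow(15525377016933556529330, Rational(1, 2))), Pow(-18923, Rational(1, 2))) = Add(Mul(Rational(1, 389061670), Pow(15525377016933556529330, Rational(1, 2))), Mul(I, Pow(18923, Rational(1, 2))))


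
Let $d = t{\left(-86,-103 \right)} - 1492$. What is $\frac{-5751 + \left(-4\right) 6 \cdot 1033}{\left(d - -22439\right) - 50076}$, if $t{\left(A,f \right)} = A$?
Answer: $\frac{30543}{29215} \approx 1.0455$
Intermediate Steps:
$d = -1578$ ($d = -86 - 1492 = -1578$)
$\frac{-5751 + \left(-4\right) 6 \cdot 1033}{\left(d - -22439\right) - 50076} = \frac{-5751 + \left(-4\right) 6 \cdot 1033}{\left(-1578 - -22439\right) - 50076} = \frac{-5751 - 24792}{\left(-1578 + 22439\right) - 50076} = \frac{-5751 - 24792}{20861 - 50076} = - \frac{30543}{-29215} = \left(-30543\right) \left(- \frac{1}{29215}\right) = \frac{30543}{29215}$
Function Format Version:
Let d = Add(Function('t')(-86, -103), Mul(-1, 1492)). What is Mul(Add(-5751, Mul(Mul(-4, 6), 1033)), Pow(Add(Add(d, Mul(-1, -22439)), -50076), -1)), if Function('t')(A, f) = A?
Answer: Rational(30543, 29215) ≈ 1.0455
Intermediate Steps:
d = -1578 (d = Add(-86, Mul(-1, 1492)) = Add(-86, -1492) = -1578)
Mul(Add(-5751, Mul(Mul(-4, 6), 1033)), Pow(Add(Add(d, Mul(-1, -22439)), -50076), -1)) = Mul(Add(-5751, Mul(Mul(-4, 6), 1033)), Pow(Add(Add(-1578, Mul(-1, -22439)), -50076), -1)) = Mul(Add(-5751, Mul(-24, 1033)), Pow(Add(Add(-1578, 22439), -50076), -1)) = Mul(Add(-5751, -24792), Pow(Add(20861, -50076), -1)) = Mul(-30543, Pow(-29215, -1)) = Mul(-30543, Rational(-1, 29215)) = Rational(30543, 29215)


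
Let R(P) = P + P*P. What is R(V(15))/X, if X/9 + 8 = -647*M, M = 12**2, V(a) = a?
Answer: -10/34941 ≈ -0.00028620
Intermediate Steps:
M = 144
R(P) = P + P**2
X = -838584 (X = -72 + 9*(-647*144) = -72 + 9*(-93168) = -72 - 838512 = -838584)
R(V(15))/X = (15*(1 + 15))/(-838584) = (15*16)*(-1/838584) = 240*(-1/838584) = -10/34941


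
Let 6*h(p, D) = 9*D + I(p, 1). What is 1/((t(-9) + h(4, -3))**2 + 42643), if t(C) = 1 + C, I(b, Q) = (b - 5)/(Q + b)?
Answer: 225/9630019 ≈ 2.3364e-5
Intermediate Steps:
I(b, Q) = (-5 + b)/(Q + b)
h(p, D) = 3*D/2 + (-5 + p)/(6*(1 + p)) (h(p, D) = (9*D + (-5 + p)/(1 + p))/6 = 3*D/2 + (-5 + p)/(6*(1 + p)))
1/((t(-9) + h(4, -3))**2 + 42643) = 1/(((1 - 9) + (-5 + 4 + 9*(-3)*(1 + 4))/(6*(1 + 4)))**2 + 42643) = 1/((-8 + (1/6)*(-5 + 4 + 9*(-3)*5)/5)**2 + 42643) = 1/((-8 + (1/6)*(1/5)*(-5 + 4 - 135))**2 + 42643) = 1/((-8 + (1/6)*(1/5)*(-136))**2 + 42643) = 1/((-8 - 68/15)**2 + 42643) = 1/((-188/15)**2 + 42643) = 1/(35344/225 + 42643) = 1/(9630019/225) = 225/9630019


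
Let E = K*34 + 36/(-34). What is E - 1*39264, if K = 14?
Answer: -659414/17 ≈ -38789.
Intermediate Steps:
E = 8074/17 (E = 14*34 + 36/(-34) = 476 + 36*(-1/34) = 476 - 18/17 = 8074/17 ≈ 474.94)
E - 1*39264 = 8074/17 - 1*39264 = 8074/17 - 39264 = -659414/17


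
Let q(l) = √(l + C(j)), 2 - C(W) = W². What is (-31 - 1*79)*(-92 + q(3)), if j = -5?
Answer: 10120 - 220*I*√5 ≈ 10120.0 - 491.94*I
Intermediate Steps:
C(W) = 2 - W²
q(l) = √(-23 + l) (q(l) = √(l + (2 - 1*(-5)²)) = √(l + (2 - 1*25)) = √(l + (2 - 25)) = √(l - 23) = √(-23 + l))
(-31 - 1*79)*(-92 + q(3)) = (-31 - 1*79)*(-92 + √(-23 + 3)) = (-31 - 79)*(-92 + √(-20)) = -110*(-92 + 2*I*√5) = 10120 - 220*I*√5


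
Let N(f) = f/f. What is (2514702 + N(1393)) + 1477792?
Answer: 3992495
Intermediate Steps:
N(f) = 1
(2514702 + N(1393)) + 1477792 = (2514702 + 1) + 1477792 = 2514703 + 1477792 = 3992495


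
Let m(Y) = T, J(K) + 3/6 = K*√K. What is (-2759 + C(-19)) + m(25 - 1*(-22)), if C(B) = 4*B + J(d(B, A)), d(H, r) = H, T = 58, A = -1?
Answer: -5555/2 - 19*I*√19 ≈ -2777.5 - 82.819*I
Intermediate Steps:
J(K) = -½ + K^(3/2) (J(K) = -½ + K*√K = -½ + K^(3/2))
C(B) = -½ + B^(3/2) + 4*B (C(B) = 4*B + (-½ + B^(3/2)) = -½ + B^(3/2) + 4*B)
m(Y) = 58
(-2759 + C(-19)) + m(25 - 1*(-22)) = (-2759 + (-½ + (-19)^(3/2) + 4*(-19))) + 58 = (-2759 + (-½ - 19*I*√19 - 76)) + 58 = (-2759 + (-153/2 - 19*I*√19)) + 58 = (-5671/2 - 19*I*√19) + 58 = -5555/2 - 19*I*√19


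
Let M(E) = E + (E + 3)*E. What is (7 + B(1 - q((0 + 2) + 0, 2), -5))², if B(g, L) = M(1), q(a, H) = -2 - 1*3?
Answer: 144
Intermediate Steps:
q(a, H) = -5 (q(a, H) = -2 - 3 = -5)
M(E) = E + E*(3 + E) (M(E) = E + (3 + E)*E = E + E*(3 + E))
B(g, L) = 5 (B(g, L) = 1*(4 + 1) = 1*5 = 5)
(7 + B(1 - q((0 + 2) + 0, 2), -5))² = (7 + 5)² = 12² = 144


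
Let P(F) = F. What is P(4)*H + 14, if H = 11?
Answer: 58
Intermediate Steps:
P(4)*H + 14 = 4*11 + 14 = 44 + 14 = 58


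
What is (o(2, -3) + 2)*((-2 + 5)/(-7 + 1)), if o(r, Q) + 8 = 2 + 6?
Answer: -1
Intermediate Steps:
o(r, Q) = 0 (o(r, Q) = -8 + (2 + 6) = -8 + 8 = 0)
(o(2, -3) + 2)*((-2 + 5)/(-7 + 1)) = (0 + 2)*((-2 + 5)/(-7 + 1)) = 2*(3/(-6)) = 2*(3*(-⅙)) = 2*(-½) = -1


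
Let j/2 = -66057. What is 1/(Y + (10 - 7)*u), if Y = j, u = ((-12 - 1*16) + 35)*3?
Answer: -1/132051 ≈ -7.5728e-6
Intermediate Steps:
u = 21 (u = ((-12 - 16) + 35)*3 = (-28 + 35)*3 = 7*3 = 21)
j = -132114 (j = 2*(-66057) = -132114)
Y = -132114
1/(Y + (10 - 7)*u) = 1/(-132114 + (10 - 7)*21) = 1/(-132114 + 3*21) = 1/(-132114 + 63) = 1/(-132051) = -1/132051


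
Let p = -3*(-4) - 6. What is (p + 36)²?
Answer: 1764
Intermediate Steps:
p = 6 (p = 12 - 6 = 6)
(p + 36)² = (6 + 36)² = 42² = 1764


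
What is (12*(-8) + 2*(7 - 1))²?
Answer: 7056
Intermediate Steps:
(12*(-8) + 2*(7 - 1))² = (-96 + 2*6)² = (-96 + 12)² = (-84)² = 7056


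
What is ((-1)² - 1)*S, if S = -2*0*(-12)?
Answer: 0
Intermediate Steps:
S = 0 (S = 0*(-12) = 0)
((-1)² - 1)*S = ((-1)² - 1)*0 = (1 - 1)*0 = 0*0 = 0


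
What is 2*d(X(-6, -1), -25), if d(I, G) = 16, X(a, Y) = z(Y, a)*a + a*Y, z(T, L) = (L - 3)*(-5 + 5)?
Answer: 32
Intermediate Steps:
z(T, L) = 0 (z(T, L) = (-3 + L)*0 = 0)
X(a, Y) = Y*a (X(a, Y) = 0*a + a*Y = 0 + Y*a = Y*a)
2*d(X(-6, -1), -25) = 2*16 = 32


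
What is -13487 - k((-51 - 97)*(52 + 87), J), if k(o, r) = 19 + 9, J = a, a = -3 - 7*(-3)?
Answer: -13515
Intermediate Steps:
a = 18 (a = -3 + 21 = 18)
J = 18
k(o, r) = 28
-13487 - k((-51 - 97)*(52 + 87), J) = -13487 - 1*28 = -13487 - 28 = -13515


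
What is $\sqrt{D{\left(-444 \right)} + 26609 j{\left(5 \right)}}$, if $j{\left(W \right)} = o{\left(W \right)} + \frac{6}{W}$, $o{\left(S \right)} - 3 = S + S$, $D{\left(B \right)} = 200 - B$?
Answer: $\frac{\sqrt{9462295}}{5} \approx 615.22$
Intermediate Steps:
$o{\left(S \right)} = 3 + 2 S$ ($o{\left(S \right)} = 3 + \left(S + S\right) = 3 + 2 S$)
$j{\left(W \right)} = 3 + 2 W + \frac{6}{W}$ ($j{\left(W \right)} = \left(3 + 2 W\right) + \frac{6}{W} = 3 + 2 W + \frac{6}{W}$)
$\sqrt{D{\left(-444 \right)} + 26609 j{\left(5 \right)}} = \sqrt{\left(200 - -444\right) + 26609 \left(3 + 2 \cdot 5 + \frac{6}{5}\right)} = \sqrt{\left(200 + 444\right) + 26609 \left(3 + 10 + 6 \cdot \frac{1}{5}\right)} = \sqrt{644 + 26609 \left(3 + 10 + \frac{6}{5}\right)} = \sqrt{644 + 26609 \cdot \frac{71}{5}} = \sqrt{644 + \frac{1889239}{5}} = \sqrt{\frac{1892459}{5}} = \frac{\sqrt{9462295}}{5}$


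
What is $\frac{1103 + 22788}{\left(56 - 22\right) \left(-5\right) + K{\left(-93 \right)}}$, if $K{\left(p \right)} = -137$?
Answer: $- \frac{23891}{307} \approx -77.821$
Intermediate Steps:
$\frac{1103 + 22788}{\left(56 - 22\right) \left(-5\right) + K{\left(-93 \right)}} = \frac{1103 + 22788}{\left(56 - 22\right) \left(-5\right) - 137} = \frac{23891}{34 \left(-5\right) - 137} = \frac{23891}{-170 - 137} = \frac{23891}{-307} = 23891 \left(- \frac{1}{307}\right) = - \frac{23891}{307}$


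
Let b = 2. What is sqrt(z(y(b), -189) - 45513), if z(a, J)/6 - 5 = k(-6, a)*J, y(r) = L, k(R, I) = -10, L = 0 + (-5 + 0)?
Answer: I*sqrt(34143) ≈ 184.78*I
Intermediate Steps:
L = -5 (L = 0 - 5 = -5)
y(r) = -5
z(a, J) = 30 - 60*J (z(a, J) = 30 + 6*(-10*J) = 30 - 60*J)
sqrt(z(y(b), -189) - 45513) = sqrt((30 - 60*(-189)) - 45513) = sqrt((30 + 11340) - 45513) = sqrt(11370 - 45513) = sqrt(-34143) = I*sqrt(34143)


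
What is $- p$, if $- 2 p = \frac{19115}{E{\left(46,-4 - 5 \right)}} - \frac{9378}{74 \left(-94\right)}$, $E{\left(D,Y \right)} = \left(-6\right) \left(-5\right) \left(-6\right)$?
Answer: $- \frac{6563795}{125208} \approx -52.423$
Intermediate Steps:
$E{\left(D,Y \right)} = -180$ ($E{\left(D,Y \right)} = 30 \left(-6\right) = -180$)
$p = \frac{6563795}{125208}$ ($p = - \frac{\frac{19115}{-180} - \frac{9378}{74 \left(-94\right)}}{2} = - \frac{19115 \left(- \frac{1}{180}\right) - \frac{9378}{-6956}}{2} = - \frac{- \frac{3823}{36} - - \frac{4689}{3478}}{2} = - \frac{- \frac{3823}{36} + \frac{4689}{3478}}{2} = \left(- \frac{1}{2}\right) \left(- \frac{6563795}{62604}\right) = \frac{6563795}{125208} \approx 52.423$)
$- p = \left(-1\right) \frac{6563795}{125208} = - \frac{6563795}{125208}$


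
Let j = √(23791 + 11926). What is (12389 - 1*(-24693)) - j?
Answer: 37082 - √35717 ≈ 36893.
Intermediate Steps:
j = √35717 ≈ 188.99
(12389 - 1*(-24693)) - j = (12389 - 1*(-24693)) - √35717 = (12389 + 24693) - √35717 = 37082 - √35717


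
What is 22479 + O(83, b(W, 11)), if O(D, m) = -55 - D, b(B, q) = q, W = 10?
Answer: 22341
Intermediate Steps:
22479 + O(83, b(W, 11)) = 22479 + (-55 - 1*83) = 22479 + (-55 - 83) = 22479 - 138 = 22341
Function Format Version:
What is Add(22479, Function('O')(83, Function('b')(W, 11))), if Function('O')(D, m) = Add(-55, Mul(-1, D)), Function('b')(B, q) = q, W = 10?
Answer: 22341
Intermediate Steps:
Add(22479, Function('O')(83, Function('b')(W, 11))) = Add(22479, Add(-55, Mul(-1, 83))) = Add(22479, Add(-55, -83)) = Add(22479, -138) = 22341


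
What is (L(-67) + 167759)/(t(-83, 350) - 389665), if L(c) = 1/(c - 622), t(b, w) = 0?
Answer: -23117190/53695837 ≈ -0.43052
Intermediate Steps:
L(c) = 1/(-622 + c)
(L(-67) + 167759)/(t(-83, 350) - 389665) = (1/(-622 - 67) + 167759)/(0 - 389665) = (1/(-689) + 167759)/(-389665) = (-1/689 + 167759)*(-1/389665) = (115585950/689)*(-1/389665) = -23117190/53695837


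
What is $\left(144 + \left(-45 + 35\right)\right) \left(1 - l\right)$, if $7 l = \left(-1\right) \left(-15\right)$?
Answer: $- \frac{1072}{7} \approx -153.14$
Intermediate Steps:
$l = \frac{15}{7}$ ($l = \frac{\left(-1\right) \left(-15\right)}{7} = \frac{1}{7} \cdot 15 = \frac{15}{7} \approx 2.1429$)
$\left(144 + \left(-45 + 35\right)\right) \left(1 - l\right) = \left(144 + \left(-45 + 35\right)\right) \left(1 - \frac{15}{7}\right) = \left(144 - 10\right) \left(1 - \frac{15}{7}\right) = 134 \left(- \frac{8}{7}\right) = - \frac{1072}{7}$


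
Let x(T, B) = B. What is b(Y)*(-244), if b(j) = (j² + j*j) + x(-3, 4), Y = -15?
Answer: -110776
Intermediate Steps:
b(j) = 4 + 2*j² (b(j) = (j² + j*j) + 4 = (j² + j²) + 4 = 2*j² + 4 = 4 + 2*j²)
b(Y)*(-244) = (4 + 2*(-15)²)*(-244) = (4 + 2*225)*(-244) = (4 + 450)*(-244) = 454*(-244) = -110776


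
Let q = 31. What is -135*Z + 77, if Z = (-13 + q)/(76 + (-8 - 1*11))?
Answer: 653/19 ≈ 34.368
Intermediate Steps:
Z = 6/19 (Z = (-13 + 31)/(76 + (-8 - 1*11)) = 18/(76 + (-8 - 11)) = 18/(76 - 19) = 18/57 = 18*(1/57) = 6/19 ≈ 0.31579)
-135*Z + 77 = -135*6/19 + 77 = -810/19 + 77 = 653/19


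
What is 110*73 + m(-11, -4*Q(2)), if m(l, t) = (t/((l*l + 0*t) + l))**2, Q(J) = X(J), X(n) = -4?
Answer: 24290814/3025 ≈ 8030.0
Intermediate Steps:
Q(J) = -4
m(l, t) = t**2/(l + l**2)**2 (m(l, t) = (t/((l**2 + 0) + l))**2 = (t/(l**2 + l))**2 = (t/(l + l**2))**2 = t**2/(l + l**2)**2)
110*73 + m(-11, -4*Q(2)) = 110*73 + (-4*(-4))**2/((-11)**2*(1 - 11)**2) = 8030 + (1/121)*16**2/(-10)**2 = 8030 + (1/121)*256*(1/100) = 8030 + 64/3025 = 24290814/3025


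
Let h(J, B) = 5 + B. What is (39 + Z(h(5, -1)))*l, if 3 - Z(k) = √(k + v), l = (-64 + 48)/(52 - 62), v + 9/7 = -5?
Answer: 336/5 - 32*I*√7/35 ≈ 67.2 - 2.419*I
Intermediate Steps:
v = -44/7 (v = -9/7 - 5 = -44/7 ≈ -6.2857)
l = 8/5 (l = -16/(-10) = -16*(-⅒) = 8/5 ≈ 1.6000)
Z(k) = 3 - √(-44/7 + k) (Z(k) = 3 - √(k - 44/7) = 3 - √(-44/7 + k))
(39 + Z(h(5, -1)))*l = (39 + (3 - √(-308 + 49*(5 - 1))/7))*(8/5) = (39 + (3 - √(-308 + 49*4)/7))*(8/5) = (39 + (3 - √(-308 + 196)/7))*(8/5) = (39 + (3 - 4*I*√7/7))*(8/5) = (42 - 4*I*√7/7)*(8/5) = 336/5 - 32*I*√7/35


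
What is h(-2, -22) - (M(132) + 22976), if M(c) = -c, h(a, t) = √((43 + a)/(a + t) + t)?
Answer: -22844 + I*√3414/12 ≈ -22844.0 + 4.8691*I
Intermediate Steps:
h(a, t) = √(t + (43 + a)/(a + t)) (h(a, t) = √((43 + a)/(a + t) + t) = √(t + (43 + a)/(a + t)))
h(-2, -22) - (M(132) + 22976) = √((43 - 2 - 22*(-2 - 22))/(-2 - 22)) - (-1*132 + 22976) = √((43 - 2 - 22*(-24))/(-24)) - (-132 + 22976) = √(-(43 - 2 + 528)/24) - 1*22844 = √(-1/24*569) - 22844 = √(-569/24) - 22844 = I*√3414/12 - 22844 = -22844 + I*√3414/12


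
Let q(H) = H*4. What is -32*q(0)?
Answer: 0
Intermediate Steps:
q(H) = 4*H
-32*q(0) = -128*0 = -32*0 = 0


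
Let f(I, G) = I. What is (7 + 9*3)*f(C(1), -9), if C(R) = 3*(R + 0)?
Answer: 102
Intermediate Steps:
C(R) = 3*R
(7 + 9*3)*f(C(1), -9) = (7 + 9*3)*(3*1) = (7 + 27)*3 = 34*3 = 102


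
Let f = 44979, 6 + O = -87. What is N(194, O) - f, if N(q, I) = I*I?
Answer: -36330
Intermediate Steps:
O = -93 (O = -6 - 87 = -93)
N(q, I) = I²
N(194, O) - f = (-93)² - 1*44979 = 8649 - 44979 = -36330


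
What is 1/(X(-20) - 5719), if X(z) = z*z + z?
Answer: -1/5339 ≈ -0.00018730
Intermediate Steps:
X(z) = z + z² (X(z) = z² + z = z + z²)
1/(X(-20) - 5719) = 1/(-20*(1 - 20) - 5719) = 1/(-20*(-19) - 5719) = 1/(380 - 5719) = 1/(-5339) = -1/5339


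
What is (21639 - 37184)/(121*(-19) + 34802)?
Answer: -15545/32503 ≈ -0.47826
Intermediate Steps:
(21639 - 37184)/(121*(-19) + 34802) = -15545/(-2299 + 34802) = -15545/32503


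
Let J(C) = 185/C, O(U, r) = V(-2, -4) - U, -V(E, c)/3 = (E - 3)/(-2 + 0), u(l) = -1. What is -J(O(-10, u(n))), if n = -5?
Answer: -74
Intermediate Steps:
V(E, c) = -9/2 + 3*E/2 (V(E, c) = -3*(E - 3)/(-2 + 0) = -3*(-3 + E)/(-2) = -3*(-3 + E)*(-1)/2 = -3*(3/2 - E/2) = -9/2 + 3*E/2)
O(U, r) = -15/2 - U (O(U, r) = (-9/2 + (3/2)*(-2)) - U = (-9/2 - 3) - U = -15/2 - U)
-J(O(-10, u(n))) = -185/(-15/2 - 1*(-10)) = -185/(-15/2 + 10) = -185/5/2 = -185*2/5 = -1*74 = -74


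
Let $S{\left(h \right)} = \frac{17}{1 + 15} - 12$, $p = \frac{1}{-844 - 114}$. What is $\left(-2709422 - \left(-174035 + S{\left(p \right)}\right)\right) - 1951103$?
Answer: $- \frac{71783665}{16} \approx -4.4865 \cdot 10^{6}$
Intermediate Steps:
$p = - \frac{1}{958}$ ($p = \frac{1}{-958} = - \frac{1}{958} \approx -0.0010438$)
$S{\left(h \right)} = - \frac{175}{16}$ ($S{\left(h \right)} = \frac{17}{16} - 12 = - \frac{175}{16}$)
$\left(-2709422 - \left(-174035 + S{\left(p \right)}\right)\right) - 1951103 = \left(-2709422 + \left(174035 - - \frac{175}{16}\right)\right) - 1951103 = \left(-2709422 + \left(174035 + \frac{175}{16}\right)\right) - 1951103 = \left(-2709422 + \frac{2784735}{16}\right) - 1951103 = - \frac{40566017}{16} - 1951103 = - \frac{71783665}{16}$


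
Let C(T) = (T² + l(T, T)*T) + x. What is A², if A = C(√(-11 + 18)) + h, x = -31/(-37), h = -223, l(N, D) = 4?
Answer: 63530849/1369 - 63688*√7/37 ≈ 41853.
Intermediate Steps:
x = 31/37 (x = -31*(-1/37) = 31/37 ≈ 0.83784)
C(T) = 31/37 + T² + 4*T (C(T) = (T² + 4*T) + 31/37 = 31/37 + T² + 4*T)
A = -7961/37 + 4*√7 (A = (31/37 + (√(-11 + 18))² + 4*√(-11 + 18)) - 223 = (31/37 + (√7)² + 4*√7) - 223 = (31/37 + 7 + 4*√7) - 223 = (290/37 + 4*√7) - 223 = -7961/37 + 4*√7 ≈ -204.58)
A² = (-7961/37 + 4*√7)²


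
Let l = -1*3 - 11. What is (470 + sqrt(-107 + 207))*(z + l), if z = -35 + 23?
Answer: -12480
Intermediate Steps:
z = -12
l = -14 (l = -3 - 11 = -14)
(470 + sqrt(-107 + 207))*(z + l) = (470 + sqrt(-107 + 207))*(-12 - 14) = (470 + sqrt(100))*(-26) = (470 + 10)*(-26) = 480*(-26) = -12480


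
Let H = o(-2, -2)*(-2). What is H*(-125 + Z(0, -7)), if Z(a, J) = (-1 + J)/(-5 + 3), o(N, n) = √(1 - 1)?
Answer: 0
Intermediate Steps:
o(N, n) = 0 (o(N, n) = √0 = 0)
Z(a, J) = ½ - J/2 (Z(a, J) = (-1 + J)/(-2) = (-1 + J)*(-½) = ½ - J/2)
H = 0 (H = 0*(-2) = 0)
H*(-125 + Z(0, -7)) = 0*(-125 + (½ - ½*(-7))) = 0*(-125 + (½ + 7/2)) = 0*(-125 + 4) = 0*(-121) = 0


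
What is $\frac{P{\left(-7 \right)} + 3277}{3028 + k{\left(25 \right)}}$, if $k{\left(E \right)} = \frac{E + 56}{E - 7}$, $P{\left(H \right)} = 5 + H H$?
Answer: $\frac{6662}{6065} \approx 1.0984$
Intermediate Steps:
$P{\left(H \right)} = 5 + H^{2}$
$k{\left(E \right)} = \frac{56 + E}{-7 + E}$
$\frac{P{\left(-7 \right)} + 3277}{3028 + k{\left(25 \right)}} = \frac{\left(5 + \left(-7\right)^{2}\right) + 3277}{3028 + \frac{56 + 25}{-7 + 25}} = \frac{\left(5 + 49\right) + 3277}{3028 + \frac{1}{18} \cdot 81} = \frac{54 + 3277}{3028 + \frac{1}{18} \cdot 81} = \frac{3331}{3028 + \frac{9}{2}} = \frac{3331}{\frac{6065}{2}} = 3331 \cdot \frac{2}{6065} = \frac{6662}{6065}$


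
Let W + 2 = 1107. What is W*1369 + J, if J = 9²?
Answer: 1512826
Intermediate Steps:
W = 1105 (W = -2 + 1107 = 1105)
J = 81
W*1369 + J = 1105*1369 + 81 = 1512745 + 81 = 1512826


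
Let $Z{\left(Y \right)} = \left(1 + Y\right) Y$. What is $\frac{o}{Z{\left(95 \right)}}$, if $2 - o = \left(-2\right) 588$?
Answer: $\frac{31}{240} \approx 0.12917$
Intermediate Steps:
$Z{\left(Y \right)} = Y \left(1 + Y\right)$
$o = 1178$ ($o = 2 - \left(-2\right) 588 = 2 - -1176 = 2 + 1176 = 1178$)
$\frac{o}{Z{\left(95 \right)}} = \frac{1178}{95 \left(1 + 95\right)} = \frac{1178}{95 \cdot 96} = \frac{1178}{9120} = 1178 \cdot \frac{1}{9120} = \frac{31}{240}$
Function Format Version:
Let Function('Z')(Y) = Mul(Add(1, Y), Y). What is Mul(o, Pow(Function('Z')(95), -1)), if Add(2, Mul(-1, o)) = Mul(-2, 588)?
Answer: Rational(31, 240) ≈ 0.12917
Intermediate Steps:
Function('Z')(Y) = Mul(Y, Add(1, Y))
o = 1178 (o = Add(2, Mul(-1, Mul(-2, 588))) = Add(2, Mul(-1, -1176)) = Add(2, 1176) = 1178)
Mul(o, Pow(Function('Z')(95), -1)) = Mul(1178, Pow(Mul(95, Add(1, 95)), -1)) = Mul(1178, Pow(Mul(95, 96), -1)) = Mul(1178, Pow(9120, -1)) = Mul(1178, Rational(1, 9120)) = Rational(31, 240)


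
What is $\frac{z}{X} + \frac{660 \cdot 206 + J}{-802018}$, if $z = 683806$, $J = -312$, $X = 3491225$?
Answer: $\frac{37423515854}{1400012646025} \approx 0.026731$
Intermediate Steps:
$\frac{z}{X} + \frac{660 \cdot 206 + J}{-802018} = \frac{683806}{3491225} + \frac{660 \cdot 206 - 312}{-802018} = 683806 \cdot \frac{1}{3491225} + \left(135960 - 312\right) \left(- \frac{1}{802018}\right) = \frac{683806}{3491225} + 135648 \left(- \frac{1}{802018}\right) = \frac{683806}{3491225} - \frac{67824}{401009} = \frac{37423515854}{1400012646025}$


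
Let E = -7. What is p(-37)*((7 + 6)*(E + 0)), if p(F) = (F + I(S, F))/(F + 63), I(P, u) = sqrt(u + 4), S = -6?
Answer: 259/2 - 7*I*sqrt(33)/2 ≈ 129.5 - 20.106*I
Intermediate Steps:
I(P, u) = sqrt(4 + u)
p(F) = (F + sqrt(4 + F))/(63 + F) (p(F) = (F + sqrt(4 + F))/(F + 63) = (F + sqrt(4 + F))/(63 + F))
p(-37)*((7 + 6)*(E + 0)) = ((-37 + sqrt(4 - 37))/(63 - 37))*((7 + 6)*(-7 + 0)) = ((-37 + sqrt(-33))/26)*(13*(-7)) = ((-37 + I*sqrt(33))/26)*(-91) = (-37/26 + I*sqrt(33)/26)*(-91) = 259/2 - 7*I*sqrt(33)/2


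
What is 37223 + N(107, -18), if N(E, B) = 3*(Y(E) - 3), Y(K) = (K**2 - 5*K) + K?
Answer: 70277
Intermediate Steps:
Y(K) = K**2 - 4*K
N(E, B) = -9 + 3*E*(-4 + E) (N(E, B) = 3*(E*(-4 + E) - 3) = 3*(-3 + E*(-4 + E)) = -9 + 3*E*(-4 + E))
37223 + N(107, -18) = 37223 + (-9 + 3*107*(-4 + 107)) = 37223 + (-9 + 3*107*103) = 37223 + (-9 + 33063) = 37223 + 33054 = 70277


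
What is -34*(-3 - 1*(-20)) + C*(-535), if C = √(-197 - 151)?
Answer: -578 - 1070*I*√87 ≈ -578.0 - 9980.3*I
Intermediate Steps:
C = 2*I*√87 (C = √(-348) = 2*I*√87 ≈ 18.655*I)
-34*(-3 - 1*(-20)) + C*(-535) = -34*(-3 - 1*(-20)) + (2*I*√87)*(-535) = -34*(-3 + 20) - 1070*I*√87 = -34*17 - 1070*I*√87 = -578 - 1070*I*√87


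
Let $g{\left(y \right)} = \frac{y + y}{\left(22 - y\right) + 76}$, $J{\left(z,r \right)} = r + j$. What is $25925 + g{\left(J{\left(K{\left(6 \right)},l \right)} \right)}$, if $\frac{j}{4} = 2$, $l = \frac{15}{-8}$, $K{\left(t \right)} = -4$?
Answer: $\frac{388877}{15} \approx 25925.0$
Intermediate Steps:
$l = - \frac{15}{8}$ ($l = 15 \left(- \frac{1}{8}\right) = - \frac{15}{8} \approx -1.875$)
$j = 8$ ($j = 4 \cdot 2 = 8$)
$J{\left(z,r \right)} = 8 + r$ ($J{\left(z,r \right)} = r + 8 = 8 + r$)
$g{\left(y \right)} = \frac{2 y}{98 - y}$
$25925 + g{\left(J{\left(K{\left(6 \right)},l \right)} \right)} = 25925 - \frac{2 \left(8 - \frac{15}{8}\right)}{-98 + \left(8 - \frac{15}{8}\right)} = 25925 - \frac{49}{4 \left(-98 + \frac{49}{8}\right)} = 25925 - \frac{49}{4 \left(- \frac{735}{8}\right)} = 25925 - \frac{49}{4} \left(- \frac{8}{735}\right) = 25925 + \frac{2}{15} = \frac{388877}{15}$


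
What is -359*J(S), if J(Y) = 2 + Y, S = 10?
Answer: -4308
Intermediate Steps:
-359*J(S) = -359*(2 + 10) = -359*12 = -4308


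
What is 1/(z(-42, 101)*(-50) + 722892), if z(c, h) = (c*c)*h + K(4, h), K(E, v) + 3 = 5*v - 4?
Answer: -1/8210208 ≈ -1.2180e-7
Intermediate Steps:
K(E, v) = -7 + 5*v (K(E, v) = -3 + (5*v - 4) = -3 + (-4 + 5*v) = -7 + 5*v)
z(c, h) = -7 + 5*h + h*c² (z(c, h) = (c*c)*h + (-7 + 5*h) = c²*h + (-7 + 5*h) = h*c² + (-7 + 5*h) = -7 + 5*h + h*c²)
1/(z(-42, 101)*(-50) + 722892) = 1/((-7 + 5*101 + 101*(-42)²)*(-50) + 722892) = 1/((-7 + 505 + 101*1764)*(-50) + 722892) = 1/((-7 + 505 + 178164)*(-50) + 722892) = 1/(178662*(-50) + 722892) = 1/(-8933100 + 722892) = 1/(-8210208) = -1/8210208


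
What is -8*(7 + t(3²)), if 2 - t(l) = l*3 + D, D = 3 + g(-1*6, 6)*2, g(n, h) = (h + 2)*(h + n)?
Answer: 168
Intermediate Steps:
g(n, h) = (2 + h)*(h + n)
D = 3 (D = 3 + (6² + 2*6 + 2*(-1*6) + 6*(-1*6))*2 = 3 + (36 + 12 + 2*(-6) + 6*(-6))*2 = 3 + (36 + 12 - 12 - 36)*2 = 3 + 0*2 = 3 + 0 = 3)
t(l) = -1 - 3*l (t(l) = 2 - (l*3 + 3) = 2 - (3*l + 3) = 2 - (3 + 3*l) = 2 + (-3 - 3*l) = -1 - 3*l)
-8*(7 + t(3²)) = -8*(7 + (-1 - 3*3²)) = -8*(7 + (-1 - 3*9)) = -8*(7 + (-1 - 27)) = -8*(7 - 28) = -8*(-21) = 168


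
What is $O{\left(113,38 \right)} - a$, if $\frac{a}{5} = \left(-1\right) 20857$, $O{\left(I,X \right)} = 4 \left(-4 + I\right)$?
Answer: $104721$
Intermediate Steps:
$O{\left(I,X \right)} = -16 + 4 I$
$a = -104285$ ($a = 5 \left(\left(-1\right) 20857\right) = 5 \left(-20857\right) = -104285$)
$O{\left(113,38 \right)} - a = \left(-16 + 4 \cdot 113\right) - -104285 = \left(-16 + 452\right) + 104285 = 436 + 104285 = 104721$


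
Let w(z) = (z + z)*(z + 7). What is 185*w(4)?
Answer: 16280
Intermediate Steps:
w(z) = 2*z*(7 + z) (w(z) = (2*z)*(7 + z) = 2*z*(7 + z))
185*w(4) = 185*(2*4*(7 + 4)) = 185*(2*4*11) = 185*88 = 16280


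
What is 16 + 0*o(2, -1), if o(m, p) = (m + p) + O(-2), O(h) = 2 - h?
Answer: 16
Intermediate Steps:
o(m, p) = 4 + m + p (o(m, p) = (m + p) + (2 - 1*(-2)) = (m + p) + (2 + 2) = (m + p) + 4 = 4 + m + p)
16 + 0*o(2, -1) = 16 + 0*(4 + 2 - 1) = 16 + 0*5 = 16 + 0 = 16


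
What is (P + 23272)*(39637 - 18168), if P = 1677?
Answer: 535630081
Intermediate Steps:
(P + 23272)*(39637 - 18168) = (1677 + 23272)*(39637 - 18168) = 24949*21469 = 535630081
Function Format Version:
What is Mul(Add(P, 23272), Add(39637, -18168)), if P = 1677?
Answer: 535630081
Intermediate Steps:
Mul(Add(P, 23272), Add(39637, -18168)) = Mul(Add(1677, 23272), Add(39637, -18168)) = Mul(24949, 21469) = 535630081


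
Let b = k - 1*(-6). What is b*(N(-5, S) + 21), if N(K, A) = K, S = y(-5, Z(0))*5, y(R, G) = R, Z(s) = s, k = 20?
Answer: 416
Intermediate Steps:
S = -25 (S = -5*5 = -25)
b = 26 (b = 20 - 1*(-6) = 20 + 6 = 26)
b*(N(-5, S) + 21) = 26*(-5 + 21) = 26*16 = 416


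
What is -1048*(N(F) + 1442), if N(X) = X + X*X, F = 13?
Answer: -1701952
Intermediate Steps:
N(X) = X + X²
-1048*(N(F) + 1442) = -1048*(13*(1 + 13) + 1442) = -1048*(13*14 + 1442) = -1048*(182 + 1442) = -1048*1624 = -1701952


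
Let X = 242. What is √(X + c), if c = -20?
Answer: √222 ≈ 14.900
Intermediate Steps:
√(X + c) = √(242 - 20) = √222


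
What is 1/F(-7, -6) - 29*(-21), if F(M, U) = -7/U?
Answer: 4269/7 ≈ 609.86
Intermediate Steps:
1/F(-7, -6) - 29*(-21) = 1/(-7/(-6)) - 29*(-21) = 1/(-7*(-⅙)) + 609 = 1/(7/6) + 609 = 6/7 + 609 = 4269/7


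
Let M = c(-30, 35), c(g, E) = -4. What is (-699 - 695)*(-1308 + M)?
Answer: 1828928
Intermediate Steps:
M = -4
(-699 - 695)*(-1308 + M) = (-699 - 695)*(-1308 - 4) = -1394*(-1312) = 1828928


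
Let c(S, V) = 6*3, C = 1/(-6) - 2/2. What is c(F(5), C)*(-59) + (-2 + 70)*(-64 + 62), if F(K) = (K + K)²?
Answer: -1198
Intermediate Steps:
C = -7/6 (C = 1*(-⅙) - 2*½ = -⅙ - 1 = -7/6 ≈ -1.1667)
F(K) = 4*K² (F(K) = (2*K)² = 4*K²)
c(S, V) = 18
c(F(5), C)*(-59) + (-2 + 70)*(-64 + 62) = 18*(-59) + (-2 + 70)*(-64 + 62) = -1062 + 68*(-2) = -1062 - 136 = -1198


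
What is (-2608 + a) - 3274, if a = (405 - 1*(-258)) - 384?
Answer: -5603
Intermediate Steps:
a = 279 (a = (405 + 258) - 384 = 663 - 384 = 279)
(-2608 + a) - 3274 = (-2608 + 279) - 3274 = -2329 - 3274 = -5603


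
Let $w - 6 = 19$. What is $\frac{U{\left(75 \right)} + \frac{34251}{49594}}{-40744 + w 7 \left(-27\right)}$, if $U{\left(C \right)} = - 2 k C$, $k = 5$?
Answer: $\frac{37161249}{2254989586} \approx 0.01648$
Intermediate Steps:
$w = 25$ ($w = 6 + 19 = 25$)
$U{\left(C \right)} = - 10 C$ ($U{\left(C \right)} = \left(-2\right) 5 C = - 10 C$)
$\frac{U{\left(75 \right)} + \frac{34251}{49594}}{-40744 + w 7 \left(-27\right)} = \frac{\left(-10\right) 75 + \frac{34251}{49594}}{-40744 + 25 \cdot 7 \left(-27\right)} = \frac{-750 + 34251 \cdot \frac{1}{49594}}{-40744 + 175 \left(-27\right)} = \frac{-750 + \frac{34251}{49594}}{-40744 - 4725} = - \frac{37161249}{49594 \left(-45469\right)} = \left(- \frac{37161249}{49594}\right) \left(- \frac{1}{45469}\right) = \frac{37161249}{2254989586}$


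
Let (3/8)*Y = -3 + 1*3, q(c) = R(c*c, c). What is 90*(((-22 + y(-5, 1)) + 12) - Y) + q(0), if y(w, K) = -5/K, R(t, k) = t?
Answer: -1350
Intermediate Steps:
q(c) = c² (q(c) = c*c = c²)
Y = 0 (Y = 8*(-3 + 1*3)/3 = 8*(-3 + 3)/3 = (8/3)*0 = 0)
90*(((-22 + y(-5, 1)) + 12) - Y) + q(0) = 90*(((-22 - 5/1) + 12) - 1*0) + 0² = 90*(((-22 - 5*1) + 12) + 0) + 0 = 90*(((-22 - 5) + 12) + 0) + 0 = 90*((-27 + 12) + 0) + 0 = 90*(-15 + 0) + 0 = 90*(-15) + 0 = -1350 + 0 = -1350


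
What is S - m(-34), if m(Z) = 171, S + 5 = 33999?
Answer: 33823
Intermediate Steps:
S = 33994 (S = -5 + 33999 = 33994)
S - m(-34) = 33994 - 1*171 = 33994 - 171 = 33823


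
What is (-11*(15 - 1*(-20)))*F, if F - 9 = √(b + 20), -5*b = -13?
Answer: -3465 - 77*√565 ≈ -5295.3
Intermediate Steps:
b = 13/5 (b = -⅕*(-13) = 13/5 ≈ 2.6000)
F = 9 + √565/5 (F = 9 + √(13/5 + 20) = 9 + √(113/5) = 9 + √565/5 ≈ 13.754)
(-11*(15 - 1*(-20)))*F = (-11*(15 - 1*(-20)))*(9 + √565/5) = (-11*(15 + 20))*(9 + √565/5) = (-11*35)*(9 + √565/5) = -385*(9 + √565/5) = -3465 - 77*√565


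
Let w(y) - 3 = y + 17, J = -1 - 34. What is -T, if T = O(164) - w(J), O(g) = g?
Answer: -179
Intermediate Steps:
J = -35
w(y) = 20 + y (w(y) = 3 + (y + 17) = 3 + (17 + y) = 20 + y)
T = 179 (T = 164 - (20 - 35) = 164 - 1*(-15) = 164 + 15 = 179)
-T = -1*179 = -179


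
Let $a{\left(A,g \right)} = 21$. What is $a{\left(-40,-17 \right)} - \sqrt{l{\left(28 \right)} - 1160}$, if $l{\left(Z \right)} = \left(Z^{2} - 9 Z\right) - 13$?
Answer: $21 - i \sqrt{641} \approx 21.0 - 25.318 i$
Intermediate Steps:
$l{\left(Z \right)} = -13 + Z^{2} - 9 Z$
$a{\left(-40,-17 \right)} - \sqrt{l{\left(28 \right)} - 1160} = 21 - \sqrt{\left(-13 + 28^{2} - 252\right) - 1160} = 21 - \sqrt{\left(-13 + 784 - 252\right) - 1160} = 21 - \sqrt{519 - 1160} = 21 - \sqrt{-641} = 21 - i \sqrt{641}$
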